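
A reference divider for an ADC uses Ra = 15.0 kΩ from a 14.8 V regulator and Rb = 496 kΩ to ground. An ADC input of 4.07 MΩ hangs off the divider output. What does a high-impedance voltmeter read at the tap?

The load sits in parallel with Rb: Rb‖R_L = (496 × 4070) / (496 + 4070) = 442.1 kΩ.
V_out = 14.8 × 442.1 / (15.0 + 442.1) = 14.8 × 442.1/457.1 = 14.3 V.
(Unloaded it would have been 14.4 V.)

V_out ≈ 14.3 V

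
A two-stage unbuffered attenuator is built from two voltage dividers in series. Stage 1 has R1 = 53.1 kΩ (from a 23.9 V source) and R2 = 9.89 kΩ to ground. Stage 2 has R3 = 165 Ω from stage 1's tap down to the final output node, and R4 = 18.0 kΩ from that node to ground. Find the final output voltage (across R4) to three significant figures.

Stage 2 presents R3+R4 = 18160 Ω as a load on stage 1's tap.
Stage 1's lower leg becomes R2‖(R3+R4) = 6404 Ω, so V_mid = 23.9 × 6404/59500 = 2.572 V.
Stage 2 is itself unloaded: V_out = V_mid × R4/(R3+R4) = 2.572 × 18000/18160 = 2.55 V.

V_out ≈ 2.55 V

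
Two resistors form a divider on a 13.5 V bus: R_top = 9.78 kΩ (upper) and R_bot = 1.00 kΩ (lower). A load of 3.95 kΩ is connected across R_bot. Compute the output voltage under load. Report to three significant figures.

The load sits in parallel with R_bot: R_bot‖R_L = (1.00 × 3.95) / (1.00 + 3.95) = 0.7980 kΩ.
V_out = 13.5 × 0.7980 / (9.78 + 0.7980) = 13.5 × 0.7980/10.58 = 1.02 V.

V_out ≈ 1.02 V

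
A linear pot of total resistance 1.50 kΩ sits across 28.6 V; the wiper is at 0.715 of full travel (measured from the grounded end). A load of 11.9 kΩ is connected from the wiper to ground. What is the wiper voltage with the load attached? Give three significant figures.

The wiper splits the pot into (1−α)R = 427.5 Ω above and αR = 1072 Ω below.
Lower section ‖ load = 983.8 Ω.
V_wiper = 28.6 × 983.8/(427.5 + 983.8) = 19.9 V.

V ≈ 19.9 V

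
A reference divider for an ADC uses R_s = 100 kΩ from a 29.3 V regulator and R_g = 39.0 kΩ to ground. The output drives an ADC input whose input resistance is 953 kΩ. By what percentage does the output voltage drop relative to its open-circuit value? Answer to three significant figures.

2.86 %

The divider's output (Thévenin) resistance is R_s‖R_g = 28.06 kΩ.
Fractional drop under load = R_th/(R_th + R_L) = 28.06 / (28.06 + 953) = 0.02860.
So the output falls by 2.86 %.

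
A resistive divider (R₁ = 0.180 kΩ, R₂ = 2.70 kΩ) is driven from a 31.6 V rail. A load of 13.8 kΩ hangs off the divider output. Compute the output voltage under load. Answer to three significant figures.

The load sits in parallel with R₂: R₂‖R_L = (2700 × 13800) / (2700 + 13800) = 2258 Ω.
V_out = 31.6 × 2258 / (180 + 2258) = 31.6 × 2258/2438 = 29.3 V.

V_out ≈ 29.3 V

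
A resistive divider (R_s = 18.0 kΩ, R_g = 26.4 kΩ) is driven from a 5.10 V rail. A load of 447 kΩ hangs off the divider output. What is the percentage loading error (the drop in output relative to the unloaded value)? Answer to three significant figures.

2.34 %

The divider's output (Thévenin) resistance is R_s‖R_g = 10.70 kΩ.
Fractional drop under load = R_th/(R_th + R_L) = 10.70 / (10.70 + 447) = 0.02338.
So the output falls by 2.34 %.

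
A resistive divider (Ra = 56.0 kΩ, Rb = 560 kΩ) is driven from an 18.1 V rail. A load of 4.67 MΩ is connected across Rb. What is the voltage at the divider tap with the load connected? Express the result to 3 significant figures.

The load sits in parallel with Rb: Rb‖R_L = (560 × 4670) / (560 + 4670) = 500.0 kΩ.
V_out = 18.1 × 500.0 / (56.0 + 500.0) = 18.1 × 500.0/556.0 = 16.3 V.

V_out ≈ 16.3 V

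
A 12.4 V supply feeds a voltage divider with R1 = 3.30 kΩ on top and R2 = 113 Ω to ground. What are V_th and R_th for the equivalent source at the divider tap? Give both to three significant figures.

V_th is the open-circuit tap voltage: 12.4 × 113/(3300 + 113) = 0.411 V.
With the supply zeroed, R1 and R2 appear in parallel from the tap: R_th = R1‖R2 = (3300 × 113)/3413 = 109 Ω.

V_th = 0.411 V, R_th = 109 Ω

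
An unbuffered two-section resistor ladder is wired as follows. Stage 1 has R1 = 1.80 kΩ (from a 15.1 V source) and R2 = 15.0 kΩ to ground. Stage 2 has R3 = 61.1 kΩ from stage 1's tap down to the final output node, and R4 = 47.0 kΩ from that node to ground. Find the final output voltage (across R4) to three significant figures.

V_out ≈ 5.78 V

Stage 2 presents R3+R4 = 108.1 kΩ as a load on stage 1's tap.
Stage 1's lower leg becomes R2‖(R3+R4) = 13.17 kΩ, so V_mid = 15.1 × 13.17/14.97 = 13.28 V.
Stage 2 is itself unloaded: V_out = V_mid × R4/(R3+R4) = 13.28 × 47.0/108.1 = 5.78 V.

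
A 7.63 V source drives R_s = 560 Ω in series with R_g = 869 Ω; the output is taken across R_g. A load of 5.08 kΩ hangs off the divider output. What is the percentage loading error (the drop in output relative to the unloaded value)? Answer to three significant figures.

6.28 %

The divider's output (Thévenin) resistance is R_s‖R_g = 340.5 Ω.
Fractional drop under load = R_th/(R_th + R_L) = 340.5 / (340.5 + 5080) = 0.06283.
So the output falls by 6.28 %.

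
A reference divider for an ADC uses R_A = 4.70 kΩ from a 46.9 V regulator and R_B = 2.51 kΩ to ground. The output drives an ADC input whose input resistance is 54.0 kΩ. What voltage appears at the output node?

V_out ≈ 15.8 V

The load sits in parallel with R_B: R_B‖R_L = (2.51 × 54.0) / (2.51 + 54.0) = 2.399 kΩ.
V_out = 46.9 × 2.399 / (4.70 + 2.399) = 46.9 × 2.399/7.099 = 15.8 V.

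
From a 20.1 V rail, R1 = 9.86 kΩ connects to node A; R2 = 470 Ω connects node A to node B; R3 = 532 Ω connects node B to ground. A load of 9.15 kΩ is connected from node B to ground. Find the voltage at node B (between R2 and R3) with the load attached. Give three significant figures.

At node B, R3 is in parallel with the load: R3‖R_L = 502.8 Ω.
Below node A the resistance is R2 + (R3‖R_L) = 972.8 Ω, so V_A = 20.1 × 972.8/10830 = 1.805 V.
Then V_B = V_A × (R3‖R_L)/(R2 + R3‖R_L) = 1.805 × 502.8/972.8 = 0.933 V.

V ≈ 0.933 V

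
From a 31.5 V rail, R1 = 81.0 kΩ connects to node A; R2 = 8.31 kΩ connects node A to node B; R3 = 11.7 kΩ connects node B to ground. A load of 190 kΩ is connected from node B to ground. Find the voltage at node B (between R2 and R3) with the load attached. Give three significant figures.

At node B, R3 is in parallel with the load: R3‖R_L = 11.02 kΩ.
Below node A the resistance is R2 + (R3‖R_L) = 19.33 kΩ, so V_A = 31.5 × 19.33/100.3 = 6.069 V.
Then V_B = V_A × (R3‖R_L)/(R2 + R3‖R_L) = 6.069 × 11.02/19.33 = 3.46 V.

V ≈ 3.46 V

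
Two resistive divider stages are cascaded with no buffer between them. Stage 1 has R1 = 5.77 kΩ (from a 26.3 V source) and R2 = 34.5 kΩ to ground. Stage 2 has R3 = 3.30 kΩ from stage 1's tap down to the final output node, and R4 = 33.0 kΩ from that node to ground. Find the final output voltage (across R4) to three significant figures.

Stage 2 presents R3+R4 = 36.30 kΩ as a load on stage 1's tap.
Stage 1's lower leg becomes R2‖(R3+R4) = 17.69 kΩ, so V_mid = 26.3 × 17.69/23.46 = 19.83 V.
Stage 2 is itself unloaded: V_out = V_mid × R4/(R3+R4) = 19.83 × 33.0/36.30 = 18.0 V.

V_out ≈ 18.0 V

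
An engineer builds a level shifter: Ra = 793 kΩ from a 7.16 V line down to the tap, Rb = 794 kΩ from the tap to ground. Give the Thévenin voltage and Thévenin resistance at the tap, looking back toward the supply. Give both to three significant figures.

V_th = 3.58 V, R_th = 397 kΩ

V_th is the open-circuit tap voltage: 7.16 × 794/(793 + 794) = 3.58 V.
With the supply zeroed, Ra and Rb appear in parallel from the tap: R_th = Ra‖Rb = (793 × 794)/1587 = 397 kΩ.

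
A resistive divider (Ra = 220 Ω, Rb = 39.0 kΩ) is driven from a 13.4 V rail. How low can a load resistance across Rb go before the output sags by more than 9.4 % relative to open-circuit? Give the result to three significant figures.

Output resistance R_th = Ra‖Rb = (220 × 39000)/39220 = 218.8 Ω.
The fractional drop is R_th/(R_th + R_L); requiring this ≤ 0.0940 gives R_L ≥ R_th(1/0.0940 − 1) = 218.8 × 9.638 = 2.11 kΩ.

R_L(min) ≈ 2.11 kΩ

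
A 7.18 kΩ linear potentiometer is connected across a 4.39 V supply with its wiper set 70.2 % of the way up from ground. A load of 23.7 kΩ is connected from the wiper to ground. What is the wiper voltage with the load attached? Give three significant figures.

The wiper splits the pot into (1−α)R = 2.140 kΩ above and αR = 5.040 kΩ below.
Lower section ‖ load = 4.156 kΩ.
V_wiper = 4.39 × 4.156/(2.140 + 4.156) = 2.90 V.

V ≈ 2.90 V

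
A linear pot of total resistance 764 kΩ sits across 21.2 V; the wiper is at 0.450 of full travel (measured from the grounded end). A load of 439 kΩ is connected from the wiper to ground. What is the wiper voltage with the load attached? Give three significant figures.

V ≈ 6.67 V

The wiper splits the pot into (1−α)R = 420.2 kΩ above and αR = 343.8 kΩ below.
Lower section ‖ load = 192.8 kΩ.
V_wiper = 21.2 × 192.8/(420.2 + 192.8) = 6.67 V.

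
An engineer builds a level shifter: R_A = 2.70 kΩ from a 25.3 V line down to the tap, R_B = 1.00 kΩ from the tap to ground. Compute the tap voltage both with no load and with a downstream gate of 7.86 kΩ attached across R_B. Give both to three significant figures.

Open-circuit: V = 25.3 × 1.00/(2.70 + 1.00) = 6.84 V.
With the load, R_B becomes R_B‖R_L = 0.8871 kΩ, so V = 25.3 × 0.8871/3.587 = 6.26 V.

Unloaded: 6.84 V; loaded: 6.26 V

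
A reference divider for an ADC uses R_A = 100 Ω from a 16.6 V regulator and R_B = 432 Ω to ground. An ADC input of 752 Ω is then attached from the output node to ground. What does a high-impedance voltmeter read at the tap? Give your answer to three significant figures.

V_out ≈ 12.2 V

The load sits in parallel with R_B: R_B‖R_L = (432 × 752) / (432 + 752) = 274.4 Ω.
V_out = 16.6 × 274.4 / (100 + 274.4) = 16.6 × 274.4/374.4 = 12.2 V.
(Unloaded it would have been 13.5 V.)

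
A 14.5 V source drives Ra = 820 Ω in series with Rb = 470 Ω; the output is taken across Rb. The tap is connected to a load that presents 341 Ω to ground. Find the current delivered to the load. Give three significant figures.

I_L ≈ 8.26 mA

Rb‖R_L = 197.6 Ω; V_out = 14.5 × 197.6/1018 = 2.816 V.
I_L = V_out / R_L = 2.816 / 341 Ω = 8.26 mA.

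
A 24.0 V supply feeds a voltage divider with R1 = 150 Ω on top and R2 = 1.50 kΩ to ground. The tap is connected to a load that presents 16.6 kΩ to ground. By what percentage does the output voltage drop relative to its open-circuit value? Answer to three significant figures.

The divider's output (Thévenin) resistance is R1‖R2 = 136.4 Ω.
Fractional drop under load = R_th/(R_th + R_L) = 136.4 / (136.4 + 16600) = 0.008148.
So the output falls by 0.815 %.

0.815 %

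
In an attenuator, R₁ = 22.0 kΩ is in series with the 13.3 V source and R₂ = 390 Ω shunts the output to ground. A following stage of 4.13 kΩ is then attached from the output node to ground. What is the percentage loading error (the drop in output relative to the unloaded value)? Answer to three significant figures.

Unloaded V = 13.3 × 390/22390 = 0.23167 V.
Loaded: R₂‖R_L = 356.3 Ω, giving V = 13.3 × 356.3/22360 = 0.21200 V.
Drop = (0.23167 − 0.21200) / 0.23167 = 8.49 %.

8.49 %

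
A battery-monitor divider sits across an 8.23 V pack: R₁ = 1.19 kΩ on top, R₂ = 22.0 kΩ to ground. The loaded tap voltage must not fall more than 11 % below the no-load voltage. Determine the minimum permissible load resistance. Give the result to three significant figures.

Output resistance R_th = R₁‖R₂ = (1.19 × 22.0)/23.19 = 1.129 kΩ.
The fractional drop is R_th/(R_th + R_L); requiring this ≤ 0.110 gives R_L ≥ R_th(1/0.110 − 1) = 1.129 × 8.091 = 9.13 kΩ.

R_L(min) ≈ 9.13 kΩ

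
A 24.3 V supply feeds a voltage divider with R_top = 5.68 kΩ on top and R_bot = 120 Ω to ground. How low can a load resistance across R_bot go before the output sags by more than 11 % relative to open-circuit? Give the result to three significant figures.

Output resistance R_th = R_top‖R_bot = (5680 × 120)/5800 = 117.5 Ω.
The fractional drop is R_th/(R_th + R_L); requiring this ≤ 0.110 gives R_L ≥ R_th(1/0.110 − 1) = 117.5 × 8.091 = 951 Ω.

R_L(min) ≈ 951 Ω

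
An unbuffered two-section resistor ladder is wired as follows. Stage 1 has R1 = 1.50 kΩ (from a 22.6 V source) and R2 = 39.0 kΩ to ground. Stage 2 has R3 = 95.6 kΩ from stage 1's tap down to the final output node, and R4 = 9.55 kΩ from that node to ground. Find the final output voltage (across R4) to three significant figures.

V_out ≈ 1.95 V

Stage 2 presents R3+R4 = 105.2 kΩ as a load on stage 1's tap.
Stage 1's lower leg becomes R2‖(R3+R4) = 28.45 kΩ, so V_mid = 22.6 × 28.45/29.95 = 21.47 V.
Stage 2 is itself unloaded: V_out = V_mid × R4/(R3+R4) = 21.47 × 9.55/105.2 = 1.95 V.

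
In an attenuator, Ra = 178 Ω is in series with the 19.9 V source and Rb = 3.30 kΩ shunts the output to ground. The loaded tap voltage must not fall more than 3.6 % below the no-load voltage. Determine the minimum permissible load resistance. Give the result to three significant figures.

R_L(min) ≈ 4.52 kΩ

Output resistance R_th = Ra‖Rb = (178 × 3300)/3478 = 168.9 Ω.
The fractional drop is R_th/(R_th + R_L); requiring this ≤ 0.0360 gives R_L ≥ R_th(1/0.0360 − 1) = 168.9 × 26.78 = 4.52 kΩ.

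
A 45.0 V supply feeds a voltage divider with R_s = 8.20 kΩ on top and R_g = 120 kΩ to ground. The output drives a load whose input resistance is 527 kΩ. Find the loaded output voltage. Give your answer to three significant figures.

V_out ≈ 41.5 V

The load sits in parallel with R_g: R_g‖R_L = (120 × 527) / (120 + 527) = 97.74 kΩ.
V_out = 45.0 × 97.74 / (8.20 + 97.74) = 45.0 × 97.74/105.9 = 41.5 V.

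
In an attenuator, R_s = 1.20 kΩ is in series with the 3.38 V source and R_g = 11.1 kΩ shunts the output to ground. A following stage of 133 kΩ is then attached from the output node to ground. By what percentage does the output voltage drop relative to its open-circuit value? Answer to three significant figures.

The divider's output (Thévenin) resistance is R_s‖R_g = 1.083 kΩ.
Fractional drop under load = R_th/(R_th + R_L) = 1.083 / (1.083 + 133) = 0.008077.
So the output falls by 0.808 %.

0.808 %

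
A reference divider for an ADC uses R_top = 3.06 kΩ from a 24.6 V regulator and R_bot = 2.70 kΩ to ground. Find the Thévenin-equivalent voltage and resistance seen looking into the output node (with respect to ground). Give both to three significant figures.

V_th is the open-circuit tap voltage: 24.6 × 2.70/(3.06 + 2.70) = 11.5 V.
With the supply zeroed, R_top and R_bot appear in parallel from the tap: R_th = R_top‖R_bot = (3.06 × 2.70)/5.760 = 1.43 kΩ.

V_th = 11.5 V, R_th = 1.43 kΩ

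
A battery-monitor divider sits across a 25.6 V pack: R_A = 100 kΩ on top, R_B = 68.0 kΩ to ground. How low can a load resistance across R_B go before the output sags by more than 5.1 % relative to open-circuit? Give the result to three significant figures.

Output resistance R_th = R_A‖R_B = (100 × 68.0)/168.0 = 40.48 kΩ.
The fractional drop is R_th/(R_th + R_L); requiring this ≤ 0.0510 gives R_L ≥ R_th(1/0.0510 − 1) = 40.48 × 18.61 = 753 kΩ.

R_L(min) ≈ 753 kΩ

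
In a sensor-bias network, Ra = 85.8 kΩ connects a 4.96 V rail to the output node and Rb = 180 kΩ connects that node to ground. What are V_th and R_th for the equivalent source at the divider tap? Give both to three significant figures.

V_th is the open-circuit tap voltage: 4.96 × 180/(85.8 + 180) = 3.36 V.
With the supply zeroed, Ra and Rb appear in parallel from the tap: R_th = Ra‖Rb = (85.8 × 180)/265.8 = 58.1 kΩ.

V_th = 3.36 V, R_th = 58.1 kΩ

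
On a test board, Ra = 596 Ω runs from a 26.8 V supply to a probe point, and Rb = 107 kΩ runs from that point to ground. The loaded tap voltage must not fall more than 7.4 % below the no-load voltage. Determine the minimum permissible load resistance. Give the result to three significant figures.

R_L(min) ≈ 7.42 kΩ

Output resistance R_th = Ra‖Rb = (596 × 107000)/107600 = 592.7 Ω.
The fractional drop is R_th/(R_th + R_L); requiring this ≤ 0.0740 gives R_L ≥ R_th(1/0.0740 − 1) = 592.7 × 12.51 = 7.42 kΩ.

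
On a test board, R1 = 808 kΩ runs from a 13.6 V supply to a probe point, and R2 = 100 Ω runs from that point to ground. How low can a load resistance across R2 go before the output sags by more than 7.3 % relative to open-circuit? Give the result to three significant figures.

Output resistance R_th = R1‖R2 = (808000 × 100)/808100 = 99.99 Ω.
The fractional drop is R_th/(R_th + R_L); requiring this ≤ 0.0730 gives R_L ≥ R_th(1/0.0730 − 1) = 99.99 × 12.70 = 1.27 kΩ.

R_L(min) ≈ 1.27 kΩ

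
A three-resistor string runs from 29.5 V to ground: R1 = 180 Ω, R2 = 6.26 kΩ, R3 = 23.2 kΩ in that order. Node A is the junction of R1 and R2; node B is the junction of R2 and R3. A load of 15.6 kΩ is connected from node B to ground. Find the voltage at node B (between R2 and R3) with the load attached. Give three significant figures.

At node B, R3 is in parallel with the load: R3‖R_L = 9328 Ω.
Below node A the resistance is R2 + (R3‖R_L) = 15590 Ω, so V_A = 29.5 × 15590/15770 = 29.16 V.
Then V_B = V_A × (R3‖R_L)/(R2 + R3‖R_L) = 29.16 × 9328/15590 = 17.5 V.

V ≈ 17.5 V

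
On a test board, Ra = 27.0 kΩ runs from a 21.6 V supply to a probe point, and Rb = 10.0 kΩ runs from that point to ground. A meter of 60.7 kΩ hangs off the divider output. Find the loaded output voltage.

The load sits in parallel with Rb: Rb‖R_L = (10.0 × 60.7) / (10.0 + 60.7) = 8.586 kΩ.
V_out = 21.6 × 8.586 / (27.0 + 8.586) = 21.6 × 8.586/35.59 = 5.21 V.

V_out ≈ 5.21 V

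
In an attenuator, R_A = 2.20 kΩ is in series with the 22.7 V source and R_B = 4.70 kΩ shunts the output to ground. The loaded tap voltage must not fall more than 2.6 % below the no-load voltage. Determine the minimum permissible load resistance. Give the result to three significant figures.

Output resistance R_th = R_A‖R_B = (2.20 × 4.70)/6.900 = 1.499 kΩ.
The fractional drop is R_th/(R_th + R_L); requiring this ≤ 0.0260 gives R_L ≥ R_th(1/0.0260 − 1) = 1.499 × 37.46 = 56.1 kΩ.

R_L(min) ≈ 56.1 kΩ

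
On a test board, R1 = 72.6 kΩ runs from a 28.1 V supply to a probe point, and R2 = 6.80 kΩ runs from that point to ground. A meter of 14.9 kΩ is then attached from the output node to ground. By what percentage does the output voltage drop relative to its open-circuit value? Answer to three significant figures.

29.4 %

Unloaded V = 28.1 × 6.80/79.40 = 2.407 V.
Loaded: R2‖R_L = 4.669 kΩ, giving V = 28.1 × 4.669/77.27 = 1.698 V.
Drop = (2.407 − 1.698) / 2.407 = 29.4 %.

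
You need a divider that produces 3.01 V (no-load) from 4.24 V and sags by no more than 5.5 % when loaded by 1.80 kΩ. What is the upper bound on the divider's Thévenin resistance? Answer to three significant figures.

R_th ≤ 105 Ω

Loading drop = R_th/(R_th + R_L) ≤ 0.0550, so R_th ≤ R_L · ε/(1−ε) = 1.80 kΩ × 0.0550/0.9450 = 105 Ω.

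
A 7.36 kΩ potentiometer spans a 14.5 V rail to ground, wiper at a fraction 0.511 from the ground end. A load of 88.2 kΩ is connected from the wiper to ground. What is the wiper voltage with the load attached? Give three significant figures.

V ≈ 7.26 V

The wiper splits the pot into (1−α)R = 3.599 kΩ above and αR = 3.761 kΩ below.
Lower section ‖ load = 3.607 kΩ.
V_wiper = 14.5 × 3.607/(3.599 + 3.607) = 7.26 V.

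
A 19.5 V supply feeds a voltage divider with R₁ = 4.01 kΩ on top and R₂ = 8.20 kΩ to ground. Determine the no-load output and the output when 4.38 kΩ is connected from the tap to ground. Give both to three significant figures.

Unloaded: 13.1 V; loaded: 8.11 V

Open-circuit: V = 19.5 × 8.20/(4.01 + 8.20) = 13.1 V.
With the load, R₂ becomes R₂‖R_L = 2.855 kΩ, so V = 19.5 × 2.855/6.865 = 8.11 V.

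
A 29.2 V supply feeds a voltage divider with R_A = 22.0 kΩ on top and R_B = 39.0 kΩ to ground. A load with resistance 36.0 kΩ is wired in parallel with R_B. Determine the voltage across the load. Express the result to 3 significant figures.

V_out ≈ 13.4 V

The load sits in parallel with R_B: R_B‖R_L = (39.0 × 36.0) / (39.0 + 36.0) = 18.72 kΩ.
V_out = 29.2 × 18.72 / (22.0 + 18.72) = 29.2 × 18.72/40.72 = 13.4 V.
(Unloaded it would have been 18.7 V.)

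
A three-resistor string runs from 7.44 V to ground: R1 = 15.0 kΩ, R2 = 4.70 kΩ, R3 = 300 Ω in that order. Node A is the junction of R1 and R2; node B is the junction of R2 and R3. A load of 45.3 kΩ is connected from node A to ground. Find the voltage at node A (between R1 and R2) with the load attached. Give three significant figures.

V ≈ 1.72 V

Below node A the series string R2+R3 = 5000 Ω sits in parallel with the 45300 Ω load: 4503 Ω.
V_A = 7.44 × 4503/(15000 + 4503) = 1.72 V.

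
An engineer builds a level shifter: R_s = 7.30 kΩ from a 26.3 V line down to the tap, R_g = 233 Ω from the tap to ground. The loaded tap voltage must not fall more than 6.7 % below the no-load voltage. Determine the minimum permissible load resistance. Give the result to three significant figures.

R_L(min) ≈ 3.14 kΩ

Output resistance R_th = R_s‖R_g = (7300 × 233)/7533 = 225.8 Ω.
The fractional drop is R_th/(R_th + R_L); requiring this ≤ 0.0670 gives R_L ≥ R_th(1/0.0670 − 1) = 225.8 × 13.93 = 3.14 kΩ.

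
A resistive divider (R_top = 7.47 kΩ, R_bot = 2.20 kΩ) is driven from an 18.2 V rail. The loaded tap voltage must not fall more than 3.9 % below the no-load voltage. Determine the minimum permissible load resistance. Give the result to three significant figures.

Output resistance R_th = R_top‖R_bot = (7.47 × 2.20)/9.670 = 1.699 kΩ.
The fractional drop is R_th/(R_th + R_L); requiring this ≤ 0.0390 gives R_L ≥ R_th(1/0.0390 − 1) = 1.699 × 24.64 = 41.9 kΩ.

R_L(min) ≈ 41.9 kΩ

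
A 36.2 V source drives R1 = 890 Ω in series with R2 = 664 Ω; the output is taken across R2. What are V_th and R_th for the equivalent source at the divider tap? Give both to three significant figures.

V_th = 15.5 V, R_th = 380 Ω

V_th is the open-circuit tap voltage: 36.2 × 664/(890 + 664) = 15.5 V.
With the supply zeroed, R1 and R2 appear in parallel from the tap: R_th = R1‖R2 = (890 × 664)/1554 = 380 Ω.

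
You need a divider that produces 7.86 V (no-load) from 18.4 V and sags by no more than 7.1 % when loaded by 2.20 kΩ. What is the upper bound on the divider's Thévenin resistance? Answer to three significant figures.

Loading drop = R_th/(R_th + R_L) ≤ 0.0710, so R_th ≤ R_L · ε/(1−ε) = 2.20 kΩ × 0.0710/0.9290 = 168 Ω.
(Any R1, R2 with R2/(R1+R2) = 0.427 and R1‖R2 ≤ 168 Ω will meet the spec.)

R_th ≤ 168 Ω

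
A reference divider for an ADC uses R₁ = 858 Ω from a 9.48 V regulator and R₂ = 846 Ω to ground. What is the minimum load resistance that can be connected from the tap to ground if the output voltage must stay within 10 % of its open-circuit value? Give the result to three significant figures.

R_L(min) ≈ 3.83 kΩ

Output resistance R_th = R₁‖R₂ = (858 × 846)/1704 = 426.0 Ω.
The fractional drop is R_th/(R_th + R_L); requiring this ≤ 0.100 gives R_L ≥ R_th(1/0.100 − 1) = 426.0 × 9.000 = 3.83 kΩ.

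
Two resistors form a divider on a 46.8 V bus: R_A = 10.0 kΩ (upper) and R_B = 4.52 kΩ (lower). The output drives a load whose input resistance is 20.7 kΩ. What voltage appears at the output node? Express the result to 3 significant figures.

V_out ≈ 12.7 V

The load sits in parallel with R_B: R_B‖R_L = (4.52 × 20.7) / (4.52 + 20.7) = 3.710 kΩ.
V_out = 46.8 × 3.710 / (10.0 + 3.710) = 46.8 × 3.710/13.71 = 12.7 V.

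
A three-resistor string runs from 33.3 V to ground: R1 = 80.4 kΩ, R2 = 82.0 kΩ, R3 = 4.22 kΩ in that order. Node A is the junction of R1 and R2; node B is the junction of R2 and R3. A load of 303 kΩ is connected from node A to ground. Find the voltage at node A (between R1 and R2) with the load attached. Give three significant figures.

Below node A the series string R2+R3 = 86.22 kΩ sits in parallel with the 303 kΩ load: 67.12 kΩ.
V_A = 33.3 × 67.12/(80.4 + 67.12) = 15.2 V.

V ≈ 15.2 V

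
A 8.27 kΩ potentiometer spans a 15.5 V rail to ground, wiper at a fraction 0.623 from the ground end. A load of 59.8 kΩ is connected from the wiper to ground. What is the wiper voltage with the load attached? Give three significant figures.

V ≈ 9.35 V

The wiper splits the pot into (1−α)R = 3.118 kΩ above and αR = 5.152 kΩ below.
Lower section ‖ load = 4.744 kΩ.
V_wiper = 15.5 × 4.744/(3.118 + 4.744) = 9.35 V.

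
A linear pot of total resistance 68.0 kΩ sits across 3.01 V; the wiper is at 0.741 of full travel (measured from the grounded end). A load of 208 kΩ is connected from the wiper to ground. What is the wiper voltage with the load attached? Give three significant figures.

V ≈ 2.10 V

The wiper splits the pot into (1−α)R = 17.61 kΩ above and αR = 50.39 kΩ below.
Lower section ‖ load = 40.56 kΩ.
V_wiper = 3.01 × 40.56/(17.61 + 40.56) = 2.10 V.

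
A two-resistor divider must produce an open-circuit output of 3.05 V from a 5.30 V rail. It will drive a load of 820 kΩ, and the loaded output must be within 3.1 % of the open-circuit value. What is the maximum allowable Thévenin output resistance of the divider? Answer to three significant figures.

R_th ≤ 26.2 kΩ

Loading drop = R_th/(R_th + R_L) ≤ 0.0310, so R_th ≤ R_L · ε/(1−ε) = 820 kΩ × 0.0310/0.9690 = 26.2 kΩ.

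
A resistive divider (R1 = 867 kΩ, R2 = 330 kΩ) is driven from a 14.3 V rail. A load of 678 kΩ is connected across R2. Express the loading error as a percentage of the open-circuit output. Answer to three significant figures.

The divider's output (Thévenin) resistance is R1‖R2 = 239.0 kΩ.
Fractional drop under load = R_th/(R_th + R_L) = 239.0 / (239.0 + 678) = 0.2607.
So the output falls by 26.1 %.

26.1 %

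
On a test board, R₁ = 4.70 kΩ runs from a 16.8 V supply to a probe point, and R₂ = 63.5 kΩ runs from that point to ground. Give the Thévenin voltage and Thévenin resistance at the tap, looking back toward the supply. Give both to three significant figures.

V_th = 15.6 V, R_th = 4.38 kΩ

V_th is the open-circuit tap voltage: 16.8 × 63.5/(4.70 + 63.5) = 15.6 V.
With the supply zeroed, R₁ and R₂ appear in parallel from the tap: R_th = R₁‖R₂ = (4.70 × 63.5)/68.20 = 4.38 kΩ.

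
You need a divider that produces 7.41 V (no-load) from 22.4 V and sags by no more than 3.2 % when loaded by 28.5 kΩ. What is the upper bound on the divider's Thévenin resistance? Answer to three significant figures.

R_th ≤ 942 Ω

Loading drop = R_th/(R_th + R_L) ≤ 0.0320, so R_th ≤ R_L · ε/(1−ε) = 28.5 kΩ × 0.0320/0.9680 = 942 Ω.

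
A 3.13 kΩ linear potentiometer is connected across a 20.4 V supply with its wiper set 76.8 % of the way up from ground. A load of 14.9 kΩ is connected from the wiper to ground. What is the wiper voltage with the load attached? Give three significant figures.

The wiper splits the pot into (1−α)R = 726.2 Ω above and αR = 2404 Ω below.
Lower section ‖ load = 2070 Ω.
V_wiper = 20.4 × 2070/(726.2 + 2070) = 15.1 V.

V ≈ 15.1 V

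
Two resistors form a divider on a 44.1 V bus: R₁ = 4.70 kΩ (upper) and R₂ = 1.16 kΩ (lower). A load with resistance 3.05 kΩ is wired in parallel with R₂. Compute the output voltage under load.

V_out ≈ 6.69 V

The load sits in parallel with R₂: R₂‖R_L = (1.16 × 3.05) / (1.16 + 3.05) = 0.8404 kΩ.
V_out = 44.1 × 0.8404 / (4.70 + 0.8404) = 44.1 × 0.8404/5.540 = 6.69 V.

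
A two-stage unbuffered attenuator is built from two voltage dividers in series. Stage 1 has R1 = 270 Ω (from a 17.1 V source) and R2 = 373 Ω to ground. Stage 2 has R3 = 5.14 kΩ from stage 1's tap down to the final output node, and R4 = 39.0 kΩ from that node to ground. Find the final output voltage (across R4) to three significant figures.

Stage 2 presents R3+R4 = 44140 Ω as a load on stage 1's tap.
Stage 1's lower leg becomes R2‖(R3+R4) = 369.9 Ω, so V_mid = 17.1 × 369.9/639.9 = 9.885 V.
Stage 2 is itself unloaded: V_out = V_mid × R4/(R3+R4) = 9.885 × 39000/44140 = 8.73 V.

V_out ≈ 8.73 V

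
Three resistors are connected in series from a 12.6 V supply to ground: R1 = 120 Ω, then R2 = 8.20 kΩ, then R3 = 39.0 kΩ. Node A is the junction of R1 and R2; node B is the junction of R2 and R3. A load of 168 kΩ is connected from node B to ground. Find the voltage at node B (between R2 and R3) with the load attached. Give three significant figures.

V ≈ 9.98 V

At node B, R3 is in parallel with the load: R3‖R_L = 31650 Ω.
Below node A the resistance is R2 + (R3‖R_L) = 39850 Ω, so V_A = 12.6 × 39850/39970 = 12.56 V.
Then V_B = V_A × (R3‖R_L)/(R2 + R3‖R_L) = 12.56 × 31650/39850 = 9.98 V.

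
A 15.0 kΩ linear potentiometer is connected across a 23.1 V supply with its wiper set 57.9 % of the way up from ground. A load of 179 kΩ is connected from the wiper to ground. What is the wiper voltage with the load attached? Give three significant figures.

The wiper splits the pot into (1−α)R = 6.315 kΩ above and αR = 8.685 kΩ below.
Lower section ‖ load = 8.283 kΩ.
V_wiper = 23.1 × 8.283/(6.315 + 8.283) = 13.1 V.

V ≈ 13.1 V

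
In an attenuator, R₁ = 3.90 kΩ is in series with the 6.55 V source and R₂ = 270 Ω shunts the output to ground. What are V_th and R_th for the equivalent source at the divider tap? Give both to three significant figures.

V_th = 0.424 V, R_th = 253 Ω

V_th is the open-circuit tap voltage: 6.55 × 270/(3900 + 270) = 0.424 V.
With the supply zeroed, R₁ and R₂ appear in parallel from the tap: R_th = R₁‖R₂ = (3900 × 270)/4170 = 253 Ω.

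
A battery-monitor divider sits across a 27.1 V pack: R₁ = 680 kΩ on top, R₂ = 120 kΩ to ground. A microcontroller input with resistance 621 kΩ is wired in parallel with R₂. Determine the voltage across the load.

V_out ≈ 3.49 V

The load sits in parallel with R₂: R₂‖R_L = (120 × 621) / (120 + 621) = 100.6 kΩ.
V_out = 27.1 × 100.6 / (680 + 100.6) = 27.1 × 100.6/780.6 = 3.49 V.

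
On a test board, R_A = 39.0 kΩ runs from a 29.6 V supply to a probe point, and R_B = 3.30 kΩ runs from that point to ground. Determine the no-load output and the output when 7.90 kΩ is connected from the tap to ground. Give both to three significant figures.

Open-circuit: V = 29.6 × 3.30/(39.0 + 3.30) = 2.31 V.
With the load, R_B becomes R_B‖R_L = 2.328 kΩ, so V = 29.6 × 2.328/41.33 = 1.67 V.

Unloaded: 2.31 V; loaded: 1.67 V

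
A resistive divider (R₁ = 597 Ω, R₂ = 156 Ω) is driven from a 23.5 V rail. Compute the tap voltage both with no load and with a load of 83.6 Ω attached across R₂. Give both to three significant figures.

Unloaded: 4.87 V; loaded: 1.96 V

Open-circuit: V = 23.5 × 156/(597 + 156) = 4.87 V.
With the load, R₂ becomes R₂‖R_L = 54.43 Ω, so V = 23.5 × 54.43/651.4 = 1.96 V.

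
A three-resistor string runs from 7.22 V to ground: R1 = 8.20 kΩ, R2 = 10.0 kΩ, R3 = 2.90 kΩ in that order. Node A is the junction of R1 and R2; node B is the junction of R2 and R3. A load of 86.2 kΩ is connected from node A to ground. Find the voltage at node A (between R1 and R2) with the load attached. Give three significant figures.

V ≈ 4.17 V

Below node A the series string R2+R3 = 12.90 kΩ sits in parallel with the 86.2 kΩ load: 11.22 kΩ.
V_A = 7.22 × 11.22/(8.20 + 11.22) = 4.17 V.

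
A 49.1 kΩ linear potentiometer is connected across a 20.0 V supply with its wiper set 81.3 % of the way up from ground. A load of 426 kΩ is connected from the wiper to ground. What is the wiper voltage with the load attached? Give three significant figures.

The wiper splits the pot into (1−α)R = 9.182 kΩ above and αR = 39.92 kΩ below.
Lower section ‖ load = 36.50 kΩ.
V_wiper = 20.0 × 36.50/(9.182 + 36.50) = 16.0 V.

V ≈ 16.0 V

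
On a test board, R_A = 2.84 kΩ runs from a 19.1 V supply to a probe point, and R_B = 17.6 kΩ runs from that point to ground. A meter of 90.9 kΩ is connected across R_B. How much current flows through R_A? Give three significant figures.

I ≈ 1.09 mA

R_B‖R_L = 14.75 kΩ, so the source sees R_A + R_B‖R_L = 17.59 kΩ.
I = 19.1 V / 17.59 kΩ = 1.09 mA.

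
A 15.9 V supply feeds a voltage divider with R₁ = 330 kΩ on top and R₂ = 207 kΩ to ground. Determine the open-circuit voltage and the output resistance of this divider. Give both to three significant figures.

V_th is the open-circuit tap voltage: 15.9 × 207/(330 + 207) = 6.13 V.
With the supply zeroed, R₁ and R₂ appear in parallel from the tap: R_th = R₁‖R₂ = (330 × 207)/537.0 = 127 kΩ.

V_th = 6.13 V, R_th = 127 kΩ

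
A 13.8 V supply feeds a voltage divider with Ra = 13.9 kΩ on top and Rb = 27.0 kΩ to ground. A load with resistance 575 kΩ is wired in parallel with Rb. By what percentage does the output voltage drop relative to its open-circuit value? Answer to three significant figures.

The divider's output (Thévenin) resistance is Ra‖Rb = 9.176 kΩ.
Fractional drop under load = R_th/(R_th + R_L) = 9.176 / (9.176 + 575) = 0.01571.
So the output falls by 1.57 %.

1.57 %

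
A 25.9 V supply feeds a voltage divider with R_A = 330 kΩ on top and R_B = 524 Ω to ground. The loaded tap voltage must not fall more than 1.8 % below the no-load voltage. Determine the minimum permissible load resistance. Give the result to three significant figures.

Output resistance R_th = R_A‖R_B = (330000 × 524)/330500 = 523.2 Ω.
The fractional drop is R_th/(R_th + R_L); requiring this ≤ 0.0180 gives R_L ≥ R_th(1/0.0180 − 1) = 523.2 × 54.56 = 28.5 kΩ.

R_L(min) ≈ 28.5 kΩ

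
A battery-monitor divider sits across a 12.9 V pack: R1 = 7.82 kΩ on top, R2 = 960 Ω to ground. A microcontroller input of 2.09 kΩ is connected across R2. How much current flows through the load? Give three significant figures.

R2‖R_L = 657.8 Ω; V_out = 12.9 × 657.8/8478 = 1.001 V.
I_L = V_out / R_L = 1.001 / 2.09 kΩ = 0.479 mA.

I_L ≈ 0.479 mA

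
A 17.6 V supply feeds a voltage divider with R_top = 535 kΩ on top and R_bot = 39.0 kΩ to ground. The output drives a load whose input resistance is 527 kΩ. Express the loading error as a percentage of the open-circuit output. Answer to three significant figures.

The divider's output (Thévenin) resistance is R_top‖R_bot = 36.35 kΩ.
Fractional drop under load = R_th/(R_th + R_L) = 36.35 / (36.35 + 527) = 0.06453.
So the output falls by 6.45 %.

6.45 %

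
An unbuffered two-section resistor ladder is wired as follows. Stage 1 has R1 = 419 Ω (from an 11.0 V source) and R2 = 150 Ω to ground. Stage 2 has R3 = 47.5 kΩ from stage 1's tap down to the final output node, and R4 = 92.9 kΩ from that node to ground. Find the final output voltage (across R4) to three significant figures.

V_out ≈ 1.92 V

Stage 2 presents R3+R4 = 140400 Ω as a load on stage 1's tap.
Stage 1's lower leg becomes R2‖(R3+R4) = 149.8 Ω, so V_mid = 11.0 × 149.8/568.8 = 2.898 V.
Stage 2 is itself unloaded: V_out = V_mid × R4/(R3+R4) = 2.898 × 92900/140400 = 1.92 V.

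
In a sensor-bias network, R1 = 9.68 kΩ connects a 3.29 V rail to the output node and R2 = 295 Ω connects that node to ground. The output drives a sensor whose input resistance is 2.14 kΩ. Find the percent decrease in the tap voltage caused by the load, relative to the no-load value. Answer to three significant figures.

11.8 %

Unloaded V = 3.29 × 295/9975 = 0.097298 V.
Loaded: R2‖R_L = 259.3 Ω, giving V = 3.29 × 259.3/9939 = 0.085818 V.
Drop = (0.097298 − 0.085818) / 0.097298 = 11.8 %.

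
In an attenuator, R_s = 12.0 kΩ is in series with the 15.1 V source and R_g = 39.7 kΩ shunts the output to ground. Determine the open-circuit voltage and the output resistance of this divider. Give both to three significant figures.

V_th = 11.6 V, R_th = 9.21 kΩ

V_th is the open-circuit tap voltage: 15.1 × 39.7/(12.0 + 39.7) = 11.6 V.
With the supply zeroed, R_s and R_g appear in parallel from the tap: R_th = R_s‖R_g = (12.0 × 39.7)/51.70 = 9.21 kΩ.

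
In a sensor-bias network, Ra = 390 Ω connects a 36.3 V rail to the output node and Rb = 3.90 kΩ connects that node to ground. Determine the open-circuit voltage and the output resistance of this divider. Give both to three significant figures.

V_th = 33.0 V, R_th = 355 Ω

V_th is the open-circuit tap voltage: 36.3 × 3900/(390 + 3900) = 33.0 V.
With the supply zeroed, Ra and Rb appear in parallel from the tap: R_th = Ra‖Rb = (390 × 3900)/4290 = 355 Ω.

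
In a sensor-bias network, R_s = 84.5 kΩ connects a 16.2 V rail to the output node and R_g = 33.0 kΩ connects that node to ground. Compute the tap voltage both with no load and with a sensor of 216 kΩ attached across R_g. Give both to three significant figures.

Unloaded: 4.55 V; loaded: 4.10 V

Open-circuit: V = 16.2 × 33.0/(84.5 + 33.0) = 4.55 V.
With the load, R_g becomes R_g‖R_L = 28.63 kΩ, so V = 16.2 × 28.63/113.1 = 4.10 V.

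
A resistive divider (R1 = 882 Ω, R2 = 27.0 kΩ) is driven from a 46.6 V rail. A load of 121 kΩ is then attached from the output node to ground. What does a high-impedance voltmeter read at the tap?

The load sits in parallel with R2: R2‖R_L = (27000 × 121000) / (27000 + 121000) = 22070 Ω.
V_out = 46.6 × 22070 / (882 + 22070) = 46.6 × 22070/22960 = 44.8 V.
(Unloaded it would have been 45.1 V.)

V_out ≈ 44.8 V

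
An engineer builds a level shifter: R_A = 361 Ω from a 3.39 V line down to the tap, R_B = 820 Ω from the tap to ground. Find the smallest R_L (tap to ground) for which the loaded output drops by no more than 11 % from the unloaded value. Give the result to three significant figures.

R_L(min) ≈ 2.03 kΩ

Output resistance R_th = R_A‖R_B = (361 × 820)/1181 = 250.7 Ω.
The fractional drop is R_th/(R_th + R_L); requiring this ≤ 0.110 gives R_L ≥ R_th(1/0.110 − 1) = 250.7 × 8.091 = 2.03 kΩ.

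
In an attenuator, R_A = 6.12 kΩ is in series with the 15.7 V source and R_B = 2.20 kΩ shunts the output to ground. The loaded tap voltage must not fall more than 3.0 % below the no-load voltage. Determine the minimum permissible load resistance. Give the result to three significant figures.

R_L(min) ≈ 52.3 kΩ

Output resistance R_th = R_A‖R_B = (6.12 × 2.20)/8.320 = 1.618 kΩ.
The fractional drop is R_th/(R_th + R_L); requiring this ≤ 0.0300 gives R_L ≥ R_th(1/0.0300 − 1) = 1.618 × 32.33 = 52.3 kΩ.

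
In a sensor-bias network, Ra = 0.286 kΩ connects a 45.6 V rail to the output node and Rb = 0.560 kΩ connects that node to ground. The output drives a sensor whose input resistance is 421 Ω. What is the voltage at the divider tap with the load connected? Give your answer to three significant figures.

V_out ≈ 20.8 V

The load sits in parallel with Rb: Rb‖R_L = (560 × 421) / (560 + 421) = 240.3 Ω.
V_out = 45.6 × 240.3 / (286 + 240.3) = 45.6 × 240.3/526.3 = 20.8 V.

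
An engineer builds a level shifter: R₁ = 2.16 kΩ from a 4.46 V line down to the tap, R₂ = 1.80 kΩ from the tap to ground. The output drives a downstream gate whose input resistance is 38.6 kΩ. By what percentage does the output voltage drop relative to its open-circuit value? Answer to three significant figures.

2.48 %

The divider's output (Thévenin) resistance is R₁‖R₂ = 0.9818 kΩ.
Fractional drop under load = R_th/(R_th + R_L) = 0.9818 / (0.9818 + 38.6) = 0.02480.
So the output falls by 2.48 %.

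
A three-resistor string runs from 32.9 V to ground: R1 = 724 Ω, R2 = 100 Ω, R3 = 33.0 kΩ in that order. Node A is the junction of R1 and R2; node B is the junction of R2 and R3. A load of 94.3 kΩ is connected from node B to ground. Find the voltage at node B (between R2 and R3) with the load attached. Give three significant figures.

V ≈ 31.8 V

At node B, R3 is in parallel with the load: R3‖R_L = 24450 Ω.
Below node A the resistance is R2 + (R3‖R_L) = 24550 Ω, so V_A = 32.9 × 24550/25270 = 31.96 V.
Then V_B = V_A × (R3‖R_L)/(R2 + R3‖R_L) = 31.96 × 24450/24550 = 31.8 V.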